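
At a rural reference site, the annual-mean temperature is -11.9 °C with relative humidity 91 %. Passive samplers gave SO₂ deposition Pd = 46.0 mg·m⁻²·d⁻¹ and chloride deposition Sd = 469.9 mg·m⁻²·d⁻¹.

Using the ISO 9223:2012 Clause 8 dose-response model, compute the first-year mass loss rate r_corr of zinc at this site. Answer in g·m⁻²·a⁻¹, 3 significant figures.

r_corr = 17.3 g·m⁻²·a⁻¹

zinc: T≤10 °C ⇒ hinge +0.038·(-11.9−10) = -0.8322
  SO₂ term: 0.0129·46.0^0.44·exp(0.046·91-0.8322) = 1.989
  Cl⁻ term: 0.0175·469.9^0.57·exp(0.008·91+0.085·-11.9) = 0.4395
  sum: 1.989 + 0.4395 → r_corr = 2.429 μm/a
Convert to mass loss: 2.429 μm/a × 7.14 g/cm³ = 17.34 g·m⁻²·a⁻¹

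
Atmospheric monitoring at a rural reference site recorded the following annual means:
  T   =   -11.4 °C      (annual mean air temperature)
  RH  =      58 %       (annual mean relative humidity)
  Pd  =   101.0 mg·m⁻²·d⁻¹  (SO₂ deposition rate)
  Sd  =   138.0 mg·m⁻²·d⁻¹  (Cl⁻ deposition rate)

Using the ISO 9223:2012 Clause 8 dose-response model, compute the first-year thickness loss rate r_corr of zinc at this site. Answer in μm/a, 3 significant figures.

zinc: T≤10 °C ⇒ hinge +0.038·(-11.4−10) = -0.8132
  SO₂ term: 0.0129·101.0^0.44·exp(0.046·58-0.8132) = 0.6281
  Cl⁻ term: 0.0175·138.0^0.57·exp(0.008·58+0.085·-11.4) = 0.1752
  r_corr = 0.6281 + 0.1752 = 0.8033 μm/a

r_corr = 0.803 μm/a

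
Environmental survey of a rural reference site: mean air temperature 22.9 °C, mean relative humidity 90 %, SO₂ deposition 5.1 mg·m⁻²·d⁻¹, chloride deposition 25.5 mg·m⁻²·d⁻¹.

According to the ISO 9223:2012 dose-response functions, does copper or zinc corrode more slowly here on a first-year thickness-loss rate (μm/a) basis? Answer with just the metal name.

zinc

copper: f(T) = -0.080·(T−10) [T>10 °C] = -1.0320
  Pd branch = 0.0053·Pd^0.26·e^(0.059·RH+f) = 0.5837 μm/a
  Sd branch = 0.01025·Sd^0.27·e^(0.036·RH+0.049·T) = 1.927 μm/a
  r_corr = 0.5837 + 1.927 = 2.511 μm/a
zinc: temperature factor f = -0.071·(12.9) = -0.9159
  SO₂ term: 0.0129·5.1^0.44·exp(0.046·90-0.9159) = 0.6639
  Cl⁻ term: 0.0175·25.5^0.57·exp(0.008·90+0.085·22.9) = 1.595
  r_corr = 0.6639 + 1.595 = 2.259 μm/a
Ordering by μm/a: copper (2.51) > zinc (2.26)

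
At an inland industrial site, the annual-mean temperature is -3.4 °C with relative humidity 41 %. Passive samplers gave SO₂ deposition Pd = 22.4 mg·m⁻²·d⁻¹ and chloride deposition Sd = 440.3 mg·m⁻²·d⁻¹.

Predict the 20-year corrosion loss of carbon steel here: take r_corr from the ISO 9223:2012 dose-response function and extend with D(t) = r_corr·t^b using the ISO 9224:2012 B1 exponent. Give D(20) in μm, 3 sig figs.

D(20) = 84.9 μm

carbon steel: temperature factor f = +0.150·(-13.4) = -2.0100
  Pd branch = 1.77·Pd^0.52·e^(0.02·RH+f) = 2.712 μm/a
  Sd branch = 0.102·Sd^0.62·e^(0.033·RH+0.04·T) = 15.01 μm/a
  r_corr = 2.712 + 15.01 = 17.72 μm/a
ISO 9224: D(t) = r_corr · t^b with b = 0.523 (carbon steel, B1)
  D(20) = 17.72 × 20^0.523 = 17.72 × 4.791 = 84.89 μm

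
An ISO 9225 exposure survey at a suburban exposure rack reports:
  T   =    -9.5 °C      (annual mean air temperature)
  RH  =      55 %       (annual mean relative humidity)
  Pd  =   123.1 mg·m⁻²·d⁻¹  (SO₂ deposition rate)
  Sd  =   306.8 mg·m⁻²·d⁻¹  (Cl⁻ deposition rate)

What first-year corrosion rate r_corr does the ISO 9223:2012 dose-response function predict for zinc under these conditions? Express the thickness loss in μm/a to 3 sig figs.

r_corr = 0.959 μm/a

zinc: temperature factor f = +0.038·(-19.5) = -0.7410
  SO₂ term: 0.0129·123.1^0.44·exp(0.046·55-0.7410) = 0.6416
  Cl⁻ term: 0.0175·306.8^0.57·exp(0.008·55+0.085·-9.5) = 0.3169
  r_corr = 0.6416 + 0.3169 = 0.9585 μm/a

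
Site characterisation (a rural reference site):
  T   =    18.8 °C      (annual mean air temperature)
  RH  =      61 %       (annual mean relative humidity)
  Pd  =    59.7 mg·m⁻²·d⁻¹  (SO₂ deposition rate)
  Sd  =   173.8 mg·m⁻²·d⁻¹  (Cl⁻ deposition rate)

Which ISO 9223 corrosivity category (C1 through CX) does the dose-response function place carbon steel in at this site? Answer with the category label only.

carbon steel: T>10 °C ⇒ hinge -0.054·(18.8−10) = -0.4752
  sulphur-dioxide contribution → 31.26 μm/a
  chloride contribution → 39.65 μm/a
  total first-year rate 70.91 μm/a
ISO 9223 Table 2 (carbon steel): 50 < 70.9 ≤ 80 μm/a ⇒ C4

C4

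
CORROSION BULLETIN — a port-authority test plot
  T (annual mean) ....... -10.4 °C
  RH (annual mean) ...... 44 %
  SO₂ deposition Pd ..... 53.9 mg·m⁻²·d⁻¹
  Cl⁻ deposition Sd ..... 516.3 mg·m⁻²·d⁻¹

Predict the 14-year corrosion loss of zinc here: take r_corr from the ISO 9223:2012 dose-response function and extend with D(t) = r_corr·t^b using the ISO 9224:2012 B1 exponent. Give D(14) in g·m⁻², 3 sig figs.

zinc: f(T) = +0.038·(T−10) [T≤10 °C] = -0.7752
  Pd branch = 0.0129·Pd^0.44·e^(0.046·RH+f) = 0.2599 μm/a
  Sd branch = 0.0175·Sd^0.57·e^(0.008·RH+0.085·T) = 0.3617 μm/a
  sum: 0.2599 + 0.3617 → r_corr = 0.6216 μm/a
ISO 9224: D(t) = r_corr · t^b with b = 0.813 (zinc, B1)
  D(14) = 0.6216 × 14^0.813 = 0.6216 × 8.547 = 5.313 μm
  Mass loss = 5.313 μm × 7.14 g/cm³ = 37.93 g·m⁻²

D(14) = 37.9 g·m⁻²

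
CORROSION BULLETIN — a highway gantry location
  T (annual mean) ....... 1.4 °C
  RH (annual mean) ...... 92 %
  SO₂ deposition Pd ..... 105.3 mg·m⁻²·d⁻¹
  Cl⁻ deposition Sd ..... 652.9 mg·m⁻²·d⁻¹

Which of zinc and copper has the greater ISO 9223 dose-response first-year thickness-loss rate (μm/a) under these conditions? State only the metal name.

zinc

zinc: T≤10 °C ⇒ hinge +0.038·(1.4−10) = -0.3268
  sulphur-dioxide contribution → 4.971 μm/a
  chloride contribution → 1.655 μm/a
  ⇒ r_corr(zinc) = 6.626 μm/a
copper: T≤10 °C ⇒ hinge +0.126·(1.4−10) = -1.0836
  sulphur-dioxide contribution → 1.37 μm/a
  chloride contribution → 1.733 μm/a
  ⇒ r_corr(copper) = 3.104 μm/a
Ordering by μm/a: zinc (6.63) > copper (3.1)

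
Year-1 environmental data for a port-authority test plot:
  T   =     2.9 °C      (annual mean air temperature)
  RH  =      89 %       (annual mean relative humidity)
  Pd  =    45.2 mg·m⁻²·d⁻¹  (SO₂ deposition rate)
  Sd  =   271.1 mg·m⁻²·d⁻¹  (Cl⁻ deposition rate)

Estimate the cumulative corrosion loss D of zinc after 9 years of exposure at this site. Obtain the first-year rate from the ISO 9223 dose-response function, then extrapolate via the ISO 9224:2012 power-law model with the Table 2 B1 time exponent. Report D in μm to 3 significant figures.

D(9) = 25.5 μm

zinc: T≤10 °C ⇒ hinge +0.038·(2.9−10) = -0.2698
  SO₂ term: 0.0129·45.2^0.44·exp(0.046·89-0.2698) = 3.16
  Cl⁻ term: 0.0175·271.1^0.57·exp(0.008·89+0.085·2.9) = 1.112
  sum: 3.16 + 1.112 → r_corr = 4.272 μm/a
Power-law: D(9) = r_corr · 9^0.813
  D(9) = 4.272 × 9^0.813 = 4.272 × 5.968 = 25.49 μm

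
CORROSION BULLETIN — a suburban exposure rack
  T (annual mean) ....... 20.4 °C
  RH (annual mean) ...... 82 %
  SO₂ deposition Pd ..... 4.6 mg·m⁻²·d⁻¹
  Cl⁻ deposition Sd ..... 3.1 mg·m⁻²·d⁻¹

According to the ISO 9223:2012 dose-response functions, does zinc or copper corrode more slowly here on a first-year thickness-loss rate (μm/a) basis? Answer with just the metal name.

zinc: f(T) = -0.071·(T−10) [T>10 °C] = -0.7384
  SO₂ term: 0.0129·4.6^0.44·exp(0.046·82-0.7384) = 0.5244
  Cl⁻ term: 0.0175·3.1^0.57·exp(0.008·82+0.085·20.4) = 0.364
  sum: 0.5244 + 0.364 → r_corr = 0.8884 μm/a
copper: T>10 °C ⇒ hinge -0.080·(20.4−10) = -0.8320
  Pd branch = 0.0053·Pd^0.26·e^(0.059·RH+f) = 0.4329 μm/a
  Cl⁻ term: 0.01025·3.1^0.27·exp(0.036·82+0.049·20.4) = 0.7237
  r_corr = 0.4329 + 0.7237 = 1.157 μm/a
Ordering by μm/a: copper (1.16) > zinc (0.888)

zinc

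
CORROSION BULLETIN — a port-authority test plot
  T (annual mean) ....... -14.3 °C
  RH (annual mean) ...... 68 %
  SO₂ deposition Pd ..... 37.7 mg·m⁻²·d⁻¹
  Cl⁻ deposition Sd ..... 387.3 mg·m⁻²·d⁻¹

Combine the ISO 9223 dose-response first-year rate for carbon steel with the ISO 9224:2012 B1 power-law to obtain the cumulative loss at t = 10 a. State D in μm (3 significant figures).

carbon steel: f(T) = +0.150·(T−10) [T≤10 °C] = -3.6450
  Pd branch = 1.77·Pd^0.52·e^(0.02·RH+f) = 1.189 μm/a
  Cl⁻ term: 0.102·387.3^0.62·exp(0.033·68+0.04·-14.3) = 21.84
  r_corr = 1.189 + 21.84 = 23.03 μm/a
Power-law: D(10) = r_corr · 10^0.523
  D(10) = 23.03 × 10^0.523 = 23.03 × 3.334 = 76.8 μm

D(10) = 76.8 μm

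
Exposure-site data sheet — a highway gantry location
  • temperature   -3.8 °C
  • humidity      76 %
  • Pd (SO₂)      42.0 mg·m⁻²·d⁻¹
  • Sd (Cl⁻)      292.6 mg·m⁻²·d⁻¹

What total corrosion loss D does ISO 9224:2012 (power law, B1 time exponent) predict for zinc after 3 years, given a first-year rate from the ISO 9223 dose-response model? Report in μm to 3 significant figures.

D(3) = 4.63 μm

zinc: T≤10 °C ⇒ hinge +0.038·(-3.8−10) = -0.5244
  sulphur-dioxide contribution → 1.304 μm/a
  chloride contribution → 0.5924 μm/a
  ⇒ r_corr(zinc) = 1.897 μm/a
ISO 9224: D(t) = r_corr · t^b with b = 0.813 (zinc, B1)
  D(3) = 1.897 × 3^0.813 = 1.897 × 2.443 = 4.633 μm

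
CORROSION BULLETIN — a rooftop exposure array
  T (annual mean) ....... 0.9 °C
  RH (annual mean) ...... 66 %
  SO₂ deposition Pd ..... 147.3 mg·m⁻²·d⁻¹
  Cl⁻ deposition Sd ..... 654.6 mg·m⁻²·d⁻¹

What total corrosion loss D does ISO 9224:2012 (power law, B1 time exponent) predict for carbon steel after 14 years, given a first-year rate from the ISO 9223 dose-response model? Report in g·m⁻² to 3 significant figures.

D(14) = 2.33e+03 g·m⁻²

carbon steel: temperature factor f = +0.150·(-9.1) = -1.3650
  sulphur-dioxide contribution → 22.69 μm/a
  chloride contribution → 52 μm/a
  total first-year rate 74.7 μm/a
ISO 9224: D(t) = r_corr · t^b with b = 0.523 (carbon steel, B1)
  D(14) = 74.7 × 14^0.523 = 74.7 × 3.976 = 297 μm
  Mass loss = 297 μm × 7.85 g/cm³ = 2331 g·m⁻²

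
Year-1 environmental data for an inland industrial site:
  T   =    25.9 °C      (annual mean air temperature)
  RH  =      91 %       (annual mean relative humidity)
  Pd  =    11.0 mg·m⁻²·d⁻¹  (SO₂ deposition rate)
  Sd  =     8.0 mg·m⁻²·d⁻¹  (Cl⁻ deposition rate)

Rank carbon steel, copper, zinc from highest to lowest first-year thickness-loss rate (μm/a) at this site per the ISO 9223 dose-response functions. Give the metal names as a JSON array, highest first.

["carbon steel", "copper", "zinc"]

carbon steel: f(T) = -0.054·(T−10) [T>10 °C] = -0.8586
  SO₂ term: 1.77·11.0^0.52·exp(0.02·91-0.8586) = 16.11
  Sd branch = 0.102·Sd^0.62·e^(0.033·RH+0.04·T) = 21.02 μm/a
  r_corr = 16.11 + 21.02 = 37.13 μm/a
copper: temperature factor f = -0.080·(15.9) = -1.2720
  SO₂ term: 0.0053·11.0^0.26·exp(0.059·91-1.2720) = 0.5948
  Sd branch = 0.01025·Sd^0.27·e^(0.036·RH+0.049·T) = 1.692 μm/a
  sum: 0.5948 + 1.692 → r_corr = 2.287 μm/a
zinc: T>10 °C ⇒ hinge -0.071·(25.9−10) = -1.1289
  Pd branch = 0.0129·Pd^0.44·e^(0.046·RH+f) = 0.7879 μm/a
  Cl⁻ term: 0.0175·8.0^0.57·exp(0.008·91+0.085·25.9) = 1.072
  r_corr = 0.7879 + 1.072 = 1.86 μm/a
Ordering by μm/a: carbon steel (37.1) > copper (2.29) > zinc (1.86)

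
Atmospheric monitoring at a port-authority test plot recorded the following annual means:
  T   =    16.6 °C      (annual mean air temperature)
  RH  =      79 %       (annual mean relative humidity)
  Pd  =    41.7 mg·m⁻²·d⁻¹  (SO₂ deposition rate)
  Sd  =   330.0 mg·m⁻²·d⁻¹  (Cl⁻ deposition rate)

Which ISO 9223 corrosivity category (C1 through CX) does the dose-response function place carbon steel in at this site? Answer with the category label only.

C5

carbon steel: f(T) = -0.054·(T−10) [T>10 °C] = -0.3564
  sulphur-dioxide contribution → 41.86 μm/a
  chloride contribution → 97.87 μm/a
  total first-year rate 139.7 μm/a
140 μm/a falls in (80, 200] for carbon steel → category C5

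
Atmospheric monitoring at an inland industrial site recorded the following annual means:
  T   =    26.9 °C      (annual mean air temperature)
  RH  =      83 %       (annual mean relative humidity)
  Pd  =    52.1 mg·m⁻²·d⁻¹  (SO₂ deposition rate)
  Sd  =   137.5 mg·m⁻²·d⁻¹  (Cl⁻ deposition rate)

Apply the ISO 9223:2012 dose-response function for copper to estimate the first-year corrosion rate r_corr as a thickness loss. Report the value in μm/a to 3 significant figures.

r_corr = 3.39 μm/a

copper: T>10 °C ⇒ hinge -0.080·(26.9−10) = -1.3520
  SO₂ term: 0.0053·52.1^0.26·exp(0.059·83-1.3520) = 0.5131
  Cl⁻ term: 0.01025·137.5^0.27·exp(0.036·83+0.049·26.9) = 2.872
  sum: 0.5131 + 2.872 → r_corr = 3.385 μm/a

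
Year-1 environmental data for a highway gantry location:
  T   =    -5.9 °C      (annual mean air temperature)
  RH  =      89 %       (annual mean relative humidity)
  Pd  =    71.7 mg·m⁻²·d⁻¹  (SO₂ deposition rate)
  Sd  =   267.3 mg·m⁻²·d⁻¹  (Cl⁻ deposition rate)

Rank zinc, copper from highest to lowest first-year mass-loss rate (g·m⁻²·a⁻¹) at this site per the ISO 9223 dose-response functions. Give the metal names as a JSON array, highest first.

["zinc", "copper"]

zinc: temperature factor f = +0.038·(-15.9) = -0.6042
  SO₂ term: 0.0129·71.7^0.44·exp(0.046·89-0.6042) = 2.771
  Cl⁻ term: 0.0175·267.3^0.57·exp(0.008·89+0.085·-5.9) = 0.5222
  sum: 2.771 + 0.5222 → r_corr = 3.293 μm/a
  mass loss = 3.293 μm/a × 7.14 g/cm³ = 23.51 g·m⁻²·a⁻¹
copper: T≤10 °C ⇒ hinge +0.126·(-5.9−10) = -2.0034
  SO₂ term: 0.0053·71.7^0.26·exp(0.059·89-2.0034) = 0.4141
  Sd branch = 0.01025·Sd^0.27·e^(0.036·RH+0.049·T) = 0.8549 μm/a
  r_corr = 0.4141 + 0.8549 = 1.269 μm/a
  mass loss = 1.269 μm/a × 8.96 g/cm³ = 11.37 g·m⁻²·a⁻¹
Ordering by g·m⁻²·a⁻¹: zinc (23.5) > copper (11.4)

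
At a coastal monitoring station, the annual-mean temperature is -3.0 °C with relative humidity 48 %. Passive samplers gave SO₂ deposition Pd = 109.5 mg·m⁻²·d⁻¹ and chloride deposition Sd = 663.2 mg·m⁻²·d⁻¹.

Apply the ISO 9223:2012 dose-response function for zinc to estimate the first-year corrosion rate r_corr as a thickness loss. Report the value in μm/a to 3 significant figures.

r_corr = 1.37 μm/a

zinc: f(T) = +0.038·(T−10) [T≤10 °C] = -0.4940
  sulphur-dioxide contribution → 0.5653 μm/a
  chloride contribution → 0.808 μm/a
  total first-year rate 1.373 μm/a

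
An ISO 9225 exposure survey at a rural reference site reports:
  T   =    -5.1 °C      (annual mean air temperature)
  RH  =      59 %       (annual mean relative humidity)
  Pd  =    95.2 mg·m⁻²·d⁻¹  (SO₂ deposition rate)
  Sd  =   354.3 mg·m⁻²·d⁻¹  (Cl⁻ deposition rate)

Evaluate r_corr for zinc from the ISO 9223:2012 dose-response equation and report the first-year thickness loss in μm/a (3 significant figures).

zinc: temperature factor f = +0.038·(-15.1) = -0.5738
  SO₂ term: 0.0129·95.2^0.44·exp(0.046·59-0.5738) = 0.8141
  Sd branch = 0.0175·Sd^0.57·e^(0.008·RH+0.085·T) = 0.5163 μm/a
  r_corr = 0.8141 + 0.5163 = 1.33 μm/a

r_corr = 1.33 μm/a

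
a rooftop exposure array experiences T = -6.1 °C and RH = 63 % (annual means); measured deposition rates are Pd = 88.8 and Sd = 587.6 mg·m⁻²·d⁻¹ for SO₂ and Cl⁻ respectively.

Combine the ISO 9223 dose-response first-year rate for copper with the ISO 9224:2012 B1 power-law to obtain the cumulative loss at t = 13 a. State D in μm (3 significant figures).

D(13) = 2.78 μm

copper: T≤10 °C ⇒ hinge +0.126·(-6.1−10) = -2.0286
  sulphur-dioxide contribution → 0.09207 μm/a
  chloride contribution → 0.4107 μm/a
  total first-year rate 0.5028 μm/a
Long-term exponent b (ISO 9224 Table 2, B1) = 0.667
  D(13) = 0.5028 × 13^0.667 = 0.5028 × 5.534 = 2.782 μm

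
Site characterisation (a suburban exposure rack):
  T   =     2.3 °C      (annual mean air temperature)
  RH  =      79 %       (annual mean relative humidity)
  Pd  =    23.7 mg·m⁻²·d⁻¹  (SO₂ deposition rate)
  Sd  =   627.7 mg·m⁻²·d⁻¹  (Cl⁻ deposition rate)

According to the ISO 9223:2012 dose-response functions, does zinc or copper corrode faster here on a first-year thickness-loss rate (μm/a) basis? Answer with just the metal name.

zinc

zinc: f(T) = +0.038·(T−10) [T≤10 °C] = -0.2926
  Pd branch = 0.0129·Pd^0.44·e^(0.046·RH+f) = 1.468 μm/a
  Cl⁻ term: 0.0175·627.7^0.57·exp(0.008·79+0.085·2.3) = 1.574
  sum: 1.468 + 1.574 → r_corr = 3.042 μm/a
copper: temperature factor f = +0.126·(-7.7) = -0.9702
  Pd branch = 0.0053·Pd^0.26·e^(0.059·RH+f) = 0.4837 μm/a
  Cl⁻ term: 0.01025·627.7^0.27·exp(0.036·79+0.049·2.3) = 1.123
  sum: 0.4837 + 1.123 → r_corr = 1.606 μm/a
Ordering by μm/a: zinc (3.04) > copper (1.61)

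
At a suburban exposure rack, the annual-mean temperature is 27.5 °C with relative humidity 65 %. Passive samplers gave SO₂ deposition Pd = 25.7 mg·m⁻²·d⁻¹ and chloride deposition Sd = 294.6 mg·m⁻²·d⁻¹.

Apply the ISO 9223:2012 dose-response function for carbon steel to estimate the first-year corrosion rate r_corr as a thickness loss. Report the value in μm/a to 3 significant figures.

carbon steel: temperature factor f = -0.054·(17.5) = -0.9450
  SO₂ term: 1.77·25.7^0.52·exp(0.02·65-0.9450) = 13.66
  Cl⁻ term: 0.102·294.6^0.62·exp(0.033·65+0.04·27.5) = 88.88
  sum: 13.66 + 88.88 → r_corr = 102.5 μm/a

r_corr = 103 μm/a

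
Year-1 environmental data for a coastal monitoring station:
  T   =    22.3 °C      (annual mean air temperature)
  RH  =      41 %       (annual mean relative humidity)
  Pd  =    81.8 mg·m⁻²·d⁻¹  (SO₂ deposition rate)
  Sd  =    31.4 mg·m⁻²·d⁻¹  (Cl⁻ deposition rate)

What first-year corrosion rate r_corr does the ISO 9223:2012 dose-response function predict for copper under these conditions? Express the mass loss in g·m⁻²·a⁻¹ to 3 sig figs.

r_corr = 3.67 g·m⁻²·a⁻¹

copper: temperature factor f = -0.080·(12.3) = -0.9840
  Pd branch = 0.0053·Pd^0.26·e^(0.059·RH+f) = 0.06995 μm/a
  Sd branch = 0.01025·Sd^0.27·e^(0.036·RH+0.049·T) = 0.3392 μm/a
  r_corr = 0.06995 + 0.3392 = 0.4092 μm/a
Convert to mass loss: 0.4092 μm/a × 8.96 g/cm³ = 3.666 g·m⁻²·a⁻¹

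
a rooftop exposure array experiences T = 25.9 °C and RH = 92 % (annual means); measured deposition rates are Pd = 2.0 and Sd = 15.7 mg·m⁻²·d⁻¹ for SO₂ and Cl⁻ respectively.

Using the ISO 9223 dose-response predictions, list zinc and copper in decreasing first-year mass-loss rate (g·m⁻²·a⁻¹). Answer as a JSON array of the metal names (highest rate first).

zinc: T>10 °C ⇒ hinge -0.071·(25.9−10) = -1.1289
  Pd branch = 0.0129·Pd^0.44·e^(0.046·RH+f) = 0.3897 μm/a
  Cl⁻ term: 0.0175·15.7^0.57·exp(0.008·92+0.085·25.9) = 1.587
  r_corr = 0.3897 + 1.587 = 1.976 μm/a
  mass loss = 1.976 μm/a × 7.14 g/cm³ = 14.11 g·m⁻²·a⁻¹
copper: f(T) = -0.080·(T−10) [T>10 °C] = -1.2720
  SO₂ term: 0.0053·2.0^0.26·exp(0.059·92-1.2720) = 0.405
  Sd branch = 0.01025·Sd^0.27·e^(0.036·RH+0.049·T) = 2.105 μm/a
  sum: 0.405 + 2.105 → r_corr = 2.51 μm/a
  mass loss = 2.51 μm/a × 8.96 g/cm³ = 22.49 g·m⁻²·a⁻¹
Ordering by g·m⁻²·a⁻¹: copper (22.5) > zinc (14.1)

["copper", "zinc"]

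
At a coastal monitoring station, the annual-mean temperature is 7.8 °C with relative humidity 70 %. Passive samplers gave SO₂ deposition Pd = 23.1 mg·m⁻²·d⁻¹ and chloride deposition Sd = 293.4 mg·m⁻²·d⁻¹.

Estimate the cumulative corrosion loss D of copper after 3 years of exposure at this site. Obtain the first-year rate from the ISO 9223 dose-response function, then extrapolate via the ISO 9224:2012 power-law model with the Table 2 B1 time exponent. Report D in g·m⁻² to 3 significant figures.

copper: temperature factor f = +0.126·(-2.2) = -0.2772
  sulphur-dioxide contribution → 0.565 μm/a
  chloride contribution → 0.8657 μm/a
  total first-year rate 1.431 μm/a
ISO 9224: D(t) = r_corr · t^b with b = 0.667 (copper, B1)
  D(3) = 1.431 × 3^0.667 = 1.431 × 2.081 = 2.977 μm
  Mass loss = 2.977 μm × 8.96 g/cm³ = 26.67 g·m⁻²

D(3) = 26.7 g·m⁻²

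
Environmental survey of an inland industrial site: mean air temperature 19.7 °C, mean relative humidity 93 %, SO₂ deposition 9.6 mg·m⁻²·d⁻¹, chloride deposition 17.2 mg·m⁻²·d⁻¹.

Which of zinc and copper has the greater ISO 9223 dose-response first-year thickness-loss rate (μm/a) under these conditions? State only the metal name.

zinc: T>10 °C ⇒ hinge -0.071·(19.7−10) = -0.6887
  sulphur-dioxide contribution → 1.264 μm/a
  chloride contribution → 0.9946 μm/a
  total first-year rate 2.258 μm/a
copper: f(T) = -0.080·(T−10) [T>10 °C] = -0.7760
  sulphur-dioxide contribution → 1.061 μm/a
  chloride contribution → 1.65 μm/a
  total first-year rate 2.711 μm/a
Ordering by μm/a: copper (2.71) > zinc (2.26)

copper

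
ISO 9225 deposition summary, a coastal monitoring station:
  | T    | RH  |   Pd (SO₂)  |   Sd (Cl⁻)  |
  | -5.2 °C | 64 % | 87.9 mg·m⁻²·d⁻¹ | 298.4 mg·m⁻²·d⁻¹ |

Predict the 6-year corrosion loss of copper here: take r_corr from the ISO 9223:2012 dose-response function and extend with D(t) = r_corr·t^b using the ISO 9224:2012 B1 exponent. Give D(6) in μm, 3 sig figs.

copper: f(T) = +0.126·(T−10) [T≤10 °C] = -1.9152
  SO₂ term: 0.0053·87.9^0.26·exp(0.059·64-1.9152) = 0.1091
  Cl⁻ term: 0.01025·298.4^0.27·exp(0.036·64+0.049·-5.2) = 0.3706
  sum: 0.1091 + 0.3706 → r_corr = 0.4797 μm/a
ISO 9224: D(t) = r_corr · t^b with b = 0.667 (copper, B1)
  D(6) = 0.4797 × 6^0.667 = 0.4797 × 3.304 = 1.585 μm

D(6) = 1.58 μm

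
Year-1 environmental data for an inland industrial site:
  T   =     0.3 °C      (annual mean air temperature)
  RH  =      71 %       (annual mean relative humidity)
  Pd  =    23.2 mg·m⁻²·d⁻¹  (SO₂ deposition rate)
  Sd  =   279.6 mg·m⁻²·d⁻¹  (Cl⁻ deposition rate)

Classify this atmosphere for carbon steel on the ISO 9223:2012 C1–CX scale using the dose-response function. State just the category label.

C3

carbon steel: temperature factor f = +0.150·(-9.7) = -1.4550
  Pd branch = 1.77·Pd^0.52·e^(0.02·RH+f) = 8.767 μm/a
  Sd branch = 0.102·Sd^0.62·e^(0.033·RH+0.04·T) = 35.34 μm/a
  sum: 8.767 + 35.34 → r_corr = 44.1 μm/a
Category bounds: 25…50 μm/a bracket r_corr ⇒ C3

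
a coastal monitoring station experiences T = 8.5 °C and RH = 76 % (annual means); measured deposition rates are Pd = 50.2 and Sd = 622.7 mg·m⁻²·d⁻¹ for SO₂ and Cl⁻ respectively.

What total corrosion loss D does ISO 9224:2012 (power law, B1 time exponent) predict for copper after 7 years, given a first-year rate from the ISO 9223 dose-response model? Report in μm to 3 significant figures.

copper: f(T) = +0.126·(T−10) [T≤10 °C] = -0.1890
  SO₂ term: 0.0053·50.2^0.26·exp(0.059·76-0.1890) = 1.076
  Sd branch = 0.01025·Sd^0.27·e^(0.036·RH+0.049·T) = 1.362 μm/a
  r_corr = 1.076 + 1.362 = 2.438 μm/a
Long-term exponent b (ISO 9224 Table 2, B1) = 0.667
  D(7) = 2.438 × 7^0.667 = 2.438 × 3.662 = 8.928 μm

D(7) = 8.93 μm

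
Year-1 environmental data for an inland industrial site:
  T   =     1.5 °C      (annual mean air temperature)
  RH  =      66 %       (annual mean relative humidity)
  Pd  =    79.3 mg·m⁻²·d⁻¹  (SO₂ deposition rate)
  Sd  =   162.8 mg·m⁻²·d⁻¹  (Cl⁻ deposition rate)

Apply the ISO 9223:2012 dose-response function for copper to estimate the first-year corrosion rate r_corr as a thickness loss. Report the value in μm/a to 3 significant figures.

copper: f(T) = +0.126·(T−10) [T≤10 °C] = -1.0710
  Pd branch = 0.0053·Pd^0.26·e^(0.059·RH+f) = 0.278 μm/a
  Cl⁻ term: 0.01025·162.8^0.27·exp(0.036·66+0.049·1.5) = 0.4695
  sum: 0.278 + 0.4695 → r_corr = 0.7476 μm/a

r_corr = 0.748 μm/a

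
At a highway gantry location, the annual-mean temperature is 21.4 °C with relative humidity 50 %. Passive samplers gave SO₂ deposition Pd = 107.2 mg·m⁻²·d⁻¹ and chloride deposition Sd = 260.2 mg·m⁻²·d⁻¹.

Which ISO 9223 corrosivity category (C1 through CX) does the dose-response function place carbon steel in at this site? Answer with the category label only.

carbon steel: f(T) = -0.054·(T−10) [T>10 °C] = -0.6156
  Pd branch = 1.77·Pd^0.52·e^(0.02·RH+f) = 29.55 μm/a
  Sd branch = 0.102·Sd^0.62·e^(0.033·RH+0.04·T) = 39.3 μm/a
  sum: 29.55 + 39.3 → r_corr = 68.86 μm/a
Category bounds: 50…80 μm/a bracket r_corr ⇒ C4

C4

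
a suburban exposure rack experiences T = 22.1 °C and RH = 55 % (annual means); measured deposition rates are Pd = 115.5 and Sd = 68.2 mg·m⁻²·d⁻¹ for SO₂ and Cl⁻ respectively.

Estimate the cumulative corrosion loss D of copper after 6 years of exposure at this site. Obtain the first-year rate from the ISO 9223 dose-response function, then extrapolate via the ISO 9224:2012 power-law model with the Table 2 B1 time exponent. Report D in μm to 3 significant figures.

D(6) = 2.85 μm

copper: T>10 °C ⇒ hinge -0.080·(22.1−10) = -0.9680
  SO₂ term: 0.0053·115.5^0.26·exp(0.059·55-0.9680) = 0.1776
  Sd branch = 0.01025·Sd^0.27·e^(0.036·RH+0.049·T) = 0.6856 μm/a
  sum: 0.1776 + 0.6856 → r_corr = 0.8632 μm/a
ISO 9224: D(t) = r_corr · t^b with b = 0.667 (copper, B1)
  D(6) = 0.8632 × 6^0.667 = 0.8632 × 3.304 = 2.852 μm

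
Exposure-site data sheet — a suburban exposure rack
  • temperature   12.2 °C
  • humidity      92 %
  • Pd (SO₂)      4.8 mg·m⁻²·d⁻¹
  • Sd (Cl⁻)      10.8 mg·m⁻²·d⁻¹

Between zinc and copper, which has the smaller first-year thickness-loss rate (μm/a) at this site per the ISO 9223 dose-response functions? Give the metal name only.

zinc: temperature factor f = -0.071·(2.2) = -0.1562
  Pd branch = 0.0129·Pd^0.44·e^(0.046·RH+f) = 1.515 μm/a
  Sd branch = 0.0175·Sd^0.57·e^(0.008·RH+0.085·T) = 0.4 μm/a
  r_corr = 1.515 + 0.4 = 1.915 μm/a
copper: T>10 °C ⇒ hinge -0.080·(12.2−10) = -0.1760
  SO₂ term: 0.0053·4.8^0.26·exp(0.059·92-0.1760) = 1.522
  Cl⁻ term: 0.01025·10.8^0.27·exp(0.036·92+0.049·12.2) = 0.9722
  r_corr = 1.522 + 0.9722 = 2.494 μm/a
Ordering by μm/a: copper (2.49) > zinc (1.92)

zinc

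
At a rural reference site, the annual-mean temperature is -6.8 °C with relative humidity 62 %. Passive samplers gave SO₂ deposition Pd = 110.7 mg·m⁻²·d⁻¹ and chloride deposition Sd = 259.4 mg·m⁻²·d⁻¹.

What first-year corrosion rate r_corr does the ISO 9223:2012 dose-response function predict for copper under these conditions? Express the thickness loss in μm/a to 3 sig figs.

r_corr = 0.391 μm/a

copper: temperature factor f = +0.126·(-16.8) = -2.1168
  Pd branch = 0.0053·Pd^0.26·e^(0.059·RH+f) = 0.08416 μm/a
  Cl⁻ term: 0.01025·259.4^0.27·exp(0.036·62+0.049·-6.8) = 0.307
  sum: 0.08416 + 0.307 → r_corr = 0.3912 μm/a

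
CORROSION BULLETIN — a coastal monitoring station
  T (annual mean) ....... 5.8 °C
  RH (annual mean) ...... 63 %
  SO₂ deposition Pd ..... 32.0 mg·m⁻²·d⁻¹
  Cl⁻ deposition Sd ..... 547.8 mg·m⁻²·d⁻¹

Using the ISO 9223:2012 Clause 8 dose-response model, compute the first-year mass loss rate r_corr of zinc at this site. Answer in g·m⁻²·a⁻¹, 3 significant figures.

zinc: T≤10 °C ⇒ hinge +0.038·(5.8−10) = -0.1596
  sulphur-dioxide contribution → 0.9165 μm/a
  chloride contribution → 1.726 μm/a
  ⇒ r_corr(zinc) = 2.643 μm/a
Convert to mass loss: 2.643 μm/a × 7.14 g/cm³ = 18.87 g·m⁻²·a⁻¹

r_corr = 18.9 g·m⁻²·a⁻¹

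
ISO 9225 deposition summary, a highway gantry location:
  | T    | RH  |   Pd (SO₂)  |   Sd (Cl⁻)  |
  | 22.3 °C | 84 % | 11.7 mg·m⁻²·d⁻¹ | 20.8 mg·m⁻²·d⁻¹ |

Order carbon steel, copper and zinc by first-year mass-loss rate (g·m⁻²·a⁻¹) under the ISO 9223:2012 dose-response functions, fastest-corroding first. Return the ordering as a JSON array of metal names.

carbon steel: f(T) = -0.054·(T−10) [T>10 °C] = -0.6642
  sulphur-dioxide contribution → 17.56 μm/a
  chloride contribution → 26.12 μm/a
  total first-year rate 43.69 μm/a
  mass loss = 43.69 μm/a × 7.85 g/cm³ = 342.9 g·m⁻²·a⁻¹
copper: temperature factor f = -0.080·(12.3) = -0.9840
  sulphur-dioxide contribution → 0.5334 μm/a
  chloride contribution → 1.427 μm/a
  total first-year rate 1.96 μm/a
  mass loss = 1.96 μm/a × 8.96 g/cm³ = 17.57 g·m⁻²·a⁻¹
zinc: temperature factor f = -0.071·(12.3) = -0.8733
  sulphur-dioxide contribution → 0.7576 μm/a
  chloride contribution → 1.286 μm/a
  ⇒ r_corr(zinc) = 2.044 μm/a
  mass loss = 2.044 μm/a × 7.14 g/cm³ = 14.59 g·m⁻²·a⁻¹
Ordering by g·m⁻²·a⁻¹: carbon steel (343) > copper (17.6) > zinc (14.6)

["carbon steel", "copper", "zinc"]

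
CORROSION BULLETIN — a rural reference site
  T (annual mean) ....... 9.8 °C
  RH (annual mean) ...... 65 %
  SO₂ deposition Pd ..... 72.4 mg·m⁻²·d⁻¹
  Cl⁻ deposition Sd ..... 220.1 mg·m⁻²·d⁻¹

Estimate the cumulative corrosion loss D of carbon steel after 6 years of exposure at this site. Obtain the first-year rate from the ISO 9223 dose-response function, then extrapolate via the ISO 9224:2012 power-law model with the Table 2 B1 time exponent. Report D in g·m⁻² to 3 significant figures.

D(6) = 1.90e+03 g·m⁻²

carbon steel: temperature factor f = +0.150·(-0.2) = -0.0300
  sulphur-dioxide contribution → 58.42 μm/a
  chloride contribution → 36.55 μm/a
  total first-year rate 94.97 μm/a
Power-law: D(6) = r_corr · 6^0.523
  D(6) = 94.97 × 6^0.523 = 94.97 × 2.553 = 242.4 μm
  Mass loss = 242.4 μm × 7.85 g/cm³ = 1903 g·m⁻²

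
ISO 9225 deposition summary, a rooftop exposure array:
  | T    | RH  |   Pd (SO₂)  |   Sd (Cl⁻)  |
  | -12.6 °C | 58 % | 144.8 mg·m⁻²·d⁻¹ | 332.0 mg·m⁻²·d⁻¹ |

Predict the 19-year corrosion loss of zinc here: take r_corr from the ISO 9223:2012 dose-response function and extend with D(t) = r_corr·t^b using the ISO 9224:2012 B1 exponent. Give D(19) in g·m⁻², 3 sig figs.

zinc: f(T) = +0.038·(T−10) [T≤10 °C] = -0.8588
  Pd branch = 0.0129·Pd^0.44·e^(0.046·RH+f) = 0.7032 μm/a
  Sd branch = 0.0175·Sd^0.57·e^(0.008·RH+0.085·T) = 0.2609 μm/a
  r_corr = 0.7032 + 0.2609 = 0.9641 μm/a
Power-law: D(19) = r_corr · 19^0.813
  D(19) = 0.9641 × 19^0.813 = 0.9641 × 10.96 = 10.56 μm
  Mass loss = 10.56 μm × 7.14 g/cm³ = 75.41 g·m⁻²

D(19) = 75.4 g·m⁻²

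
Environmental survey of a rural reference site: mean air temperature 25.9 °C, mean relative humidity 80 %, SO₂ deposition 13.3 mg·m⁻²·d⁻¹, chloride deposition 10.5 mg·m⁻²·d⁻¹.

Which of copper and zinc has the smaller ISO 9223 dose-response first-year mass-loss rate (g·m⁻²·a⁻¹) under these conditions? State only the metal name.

zinc

copper: T>10 °C ⇒ hinge -0.080·(25.9−10) = -1.2720
  sulphur-dioxide contribution → 0.3265 μm/a
  chloride contribution → 1.226 μm/a
  total first-year rate 1.552 μm/a
  mass loss = 1.552 μm/a × 8.96 g/cm³ = 13.91 g·m⁻²·a⁻¹
zinc: temperature factor f = -0.071·(15.9) = -1.1289
  sulphur-dioxide contribution → 0.5164 μm/a
  chloride contribution → 1.146 μm/a
  ⇒ r_corr(zinc) = 1.662 μm/a
  mass loss = 1.662 μm/a × 7.14 g/cm³ = 11.87 g·m⁻²·a⁻¹
Ordering by g·m⁻²·a⁻¹: copper (13.9) > zinc (11.9)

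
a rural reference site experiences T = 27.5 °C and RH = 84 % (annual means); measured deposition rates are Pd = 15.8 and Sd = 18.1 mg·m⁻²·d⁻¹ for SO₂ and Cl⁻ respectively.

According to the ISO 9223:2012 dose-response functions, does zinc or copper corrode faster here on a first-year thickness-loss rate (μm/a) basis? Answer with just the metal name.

zinc: temperature factor f = -0.071·(17.5) = -1.2425
  sulphur-dioxide contribution → 0.5977 μm/a
  chloride contribution → 1.849 μm/a
  ⇒ r_corr(zinc) = 2.447 μm/a
copper: temperature factor f = -0.080·(17.5) = -1.4000
  sulphur-dioxide contribution → 0.3804 μm/a
  chloride contribution → 1.773 μm/a
  ⇒ r_corr(copper) = 2.154 μm/a
Ordering by μm/a: zinc (2.45) > copper (2.15)

zinc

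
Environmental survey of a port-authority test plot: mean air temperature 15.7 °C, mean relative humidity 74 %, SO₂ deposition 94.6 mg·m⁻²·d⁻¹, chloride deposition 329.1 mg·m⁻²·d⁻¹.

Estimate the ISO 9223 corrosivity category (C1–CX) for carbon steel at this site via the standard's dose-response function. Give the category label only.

carbon steel: f(T) = -0.054·(T−10) [T>10 °C] = -0.3078
  Pd branch = 1.77·Pd^0.52·e^(0.02·RH+f) = 60.89 μm/a
  Sd branch = 0.102·Sd^0.62·e^(0.033·RH+0.04·T) = 79.91 μm/a
  sum: 60.89 + 79.91 → r_corr = 140.8 μm/a
Category bounds: 80…200 μm/a bracket r_corr ⇒ C5

C5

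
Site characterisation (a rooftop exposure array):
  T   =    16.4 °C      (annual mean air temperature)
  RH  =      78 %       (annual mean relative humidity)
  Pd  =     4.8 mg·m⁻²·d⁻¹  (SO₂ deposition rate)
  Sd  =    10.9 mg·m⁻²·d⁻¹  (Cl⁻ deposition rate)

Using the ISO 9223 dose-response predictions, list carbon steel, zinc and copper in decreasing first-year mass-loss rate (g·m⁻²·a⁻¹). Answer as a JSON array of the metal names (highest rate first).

["carbon steel", "copper", "zinc"]

carbon steel: temperature factor f = -0.054·(6.4) = -0.3456
  Pd branch = 1.77·Pd^0.52·e^(0.02·RH+f) = 13.48 μm/a
  Sd branch = 0.102·Sd^0.62·e^(0.033·RH+0.04·T) = 11.34 μm/a
  sum: 13.48 + 11.34 → r_corr = 24.82 μm/a
  mass loss = 24.82 μm/a × 7.85 g/cm³ = 194.8 g·m⁻²·a⁻¹
zinc: T>10 °C ⇒ hinge -0.071·(16.4−10) = -0.4544
  Pd branch = 0.0129·Pd^0.44·e^(0.046·RH+f) = 0.5905 μm/a
  Cl⁻ term: 0.0175·10.9^0.57·exp(0.008·78+0.085·16.4) = 0.5138
  r_corr = 0.5905 + 0.5138 = 1.104 μm/a
  mass loss = 1.104 μm/a × 7.14 g/cm³ = 7.885 g·m⁻²·a⁻¹
copper: T>10 °C ⇒ hinge -0.080·(16.4−10) = -0.5120
  SO₂ term: 0.0053·4.8^0.26·exp(0.059·78-0.5120) = 0.4761
  Sd branch = 0.01025·Sd^0.27·e^(0.036·RH+0.049·T) = 0.7233 μm/a
  r_corr = 0.4761 + 0.7233 = 1.199 μm/a
  mass loss = 1.199 μm/a × 8.96 g/cm³ = 10.75 g·m⁻²·a⁻¹
Ordering by g·m⁻²·a⁻¹: carbon steel (195) > copper (10.7) > zinc (7.88)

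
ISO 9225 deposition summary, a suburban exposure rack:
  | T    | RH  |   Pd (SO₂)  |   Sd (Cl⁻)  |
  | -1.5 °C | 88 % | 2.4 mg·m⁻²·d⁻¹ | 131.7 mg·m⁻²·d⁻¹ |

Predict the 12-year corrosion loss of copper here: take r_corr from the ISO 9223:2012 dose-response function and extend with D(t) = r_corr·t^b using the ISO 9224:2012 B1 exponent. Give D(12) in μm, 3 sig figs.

copper: f(T) = +0.126·(T−10) [T≤10 °C] = -1.4490
  Pd branch = 0.0053·Pd^0.26·e^(0.059·RH+f) = 0.281 μm/a
  Cl⁻ term: 0.01025·131.7^0.27·exp(0.036·88+0.049·-1.5) = 0.8452
  sum: 0.281 + 0.8452 → r_corr = 1.126 μm/a
ISO 9224: D(t) = r_corr · t^b with b = 0.667 (copper, B1)
  D(12) = 1.126 × 12^0.667 = 1.126 × 5.246 = 5.908 μm

D(12) = 5.91 μm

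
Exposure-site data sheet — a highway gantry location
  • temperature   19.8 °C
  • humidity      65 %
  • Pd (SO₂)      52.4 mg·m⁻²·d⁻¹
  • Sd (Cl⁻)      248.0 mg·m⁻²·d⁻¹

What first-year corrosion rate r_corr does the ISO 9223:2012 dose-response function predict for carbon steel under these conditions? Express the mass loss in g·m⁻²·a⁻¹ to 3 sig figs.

carbon steel: f(T) = -0.054·(T−10) [T>10 °C] = -0.5292
  sulphur-dioxide contribution → 29.98 μm/a
  chloride contribution → 58.71 μm/a
  total first-year rate 88.68 μm/a
Convert to mass loss: 88.68 μm/a × 7.85 g/cm³ = 696.2 g·m⁻²·a⁻¹

r_corr = 696 g·m⁻²·a⁻¹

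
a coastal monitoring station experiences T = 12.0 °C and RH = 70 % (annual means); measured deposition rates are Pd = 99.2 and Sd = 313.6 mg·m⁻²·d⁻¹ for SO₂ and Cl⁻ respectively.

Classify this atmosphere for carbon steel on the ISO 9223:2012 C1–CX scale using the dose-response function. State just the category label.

carbon steel: f(T) = -0.054·(T−10) [T>10 °C] = -0.1080
  SO₂ term: 1.77·99.2^0.52·exp(0.02·70-0.1080) = 70.35
  Sd branch = 0.102·Sd^0.62·e^(0.033·RH+0.04·T) = 58.62 μm/a
  sum: 70.35 + 58.62 → r_corr = 129 μm/a
ISO 9223 Table 2 (carbon steel): 80 < 129 ≤ 200 μm/a ⇒ C5

C5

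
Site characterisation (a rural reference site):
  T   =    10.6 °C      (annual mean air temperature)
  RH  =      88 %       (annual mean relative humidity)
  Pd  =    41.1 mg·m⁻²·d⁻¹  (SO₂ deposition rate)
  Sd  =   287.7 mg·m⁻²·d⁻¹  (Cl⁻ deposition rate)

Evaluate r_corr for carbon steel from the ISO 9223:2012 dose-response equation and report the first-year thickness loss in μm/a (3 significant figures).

carbon steel: f(T) = -0.054·(T−10) [T>10 °C] = -0.0324
  SO₂ term: 1.77·41.1^0.52·exp(0.02·88-0.0324) = 68.78
  Sd branch = 0.102·Sd^0.62·e^(0.033·RH+0.04·T) = 95.16 μm/a
  sum: 68.78 + 95.16 → r_corr = 163.9 μm/a

r_corr = 164 μm/a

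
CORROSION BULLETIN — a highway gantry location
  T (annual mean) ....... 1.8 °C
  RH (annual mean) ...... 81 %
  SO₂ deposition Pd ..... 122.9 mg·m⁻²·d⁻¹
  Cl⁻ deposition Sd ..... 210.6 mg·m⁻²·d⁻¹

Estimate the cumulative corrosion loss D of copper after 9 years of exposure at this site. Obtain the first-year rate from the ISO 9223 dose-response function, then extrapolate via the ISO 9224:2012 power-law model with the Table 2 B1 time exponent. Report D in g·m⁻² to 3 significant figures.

D(9) = 64.4 g·m⁻²

copper: temperature factor f = +0.126·(-8.2) = -1.0332
  Pd branch = 0.0053·Pd^0.26·e^(0.059·RH+f) = 0.784 μm/a
  Cl⁻ term: 0.01025·210.6^0.27·exp(0.036·81+0.049·1.8) = 0.8765
  sum: 0.784 + 0.8765 → r_corr = 1.661 μm/a
ISO 9224: D(t) = r_corr · t^b with b = 0.667 (copper, B1)
  D(9) = 1.661 × 9^0.667 = 1.661 × 4.33 = 7.19 μm
  Mass loss = 7.19 μm × 8.96 g/cm³ = 64.42 g·m⁻²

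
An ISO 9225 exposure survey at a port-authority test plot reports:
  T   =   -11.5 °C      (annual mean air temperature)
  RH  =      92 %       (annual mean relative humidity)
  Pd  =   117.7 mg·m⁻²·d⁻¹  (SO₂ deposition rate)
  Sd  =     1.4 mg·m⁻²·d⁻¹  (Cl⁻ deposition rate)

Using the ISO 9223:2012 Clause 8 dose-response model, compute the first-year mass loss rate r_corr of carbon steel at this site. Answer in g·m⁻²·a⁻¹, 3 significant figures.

carbon steel: T≤10 °C ⇒ hinge +0.150·(-11.5−10) = -3.2250
  Pd branch = 1.77·Pd^0.52·e^(0.02·RH+f) = 5.288 μm/a
  Cl⁻ term: 0.102·1.4^0.62·exp(0.033·92+0.04·-11.5) = 1.652
  r_corr = 5.288 + 1.652 = 6.94 μm/a
Convert to mass loss: 6.94 μm/a × 7.85 g/cm³ = 54.48 g·m⁻²·a⁻¹

r_corr = 54.5 g·m⁻²·a⁻¹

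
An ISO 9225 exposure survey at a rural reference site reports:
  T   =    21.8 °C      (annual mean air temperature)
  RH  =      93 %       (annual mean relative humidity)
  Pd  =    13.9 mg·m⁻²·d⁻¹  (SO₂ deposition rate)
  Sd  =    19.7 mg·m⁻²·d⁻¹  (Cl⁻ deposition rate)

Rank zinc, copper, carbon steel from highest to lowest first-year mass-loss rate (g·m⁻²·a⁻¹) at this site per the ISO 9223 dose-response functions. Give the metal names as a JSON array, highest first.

["carbon steel", "copper", "zinc"]

zinc: T>10 °C ⇒ hinge -0.071·(21.8−10) = -0.8378
  sulphur-dioxide contribution → 1.281 μm/a
  chloride contribution → 1.285 μm/a
  ⇒ r_corr(zinc) = 2.566 μm/a
  mass loss = 2.566 μm/a × 7.14 g/cm³ = 18.32 g·m⁻²·a⁻¹
copper: f(T) = -0.080·(T−10) [T>10 °C] = -0.9440
  sulphur-dioxide contribution → 0.9873 μm/a
  chloride contribution → 1.897 μm/a
  ⇒ r_corr(copper) = 2.885 μm/a
  mass loss = 2.885 μm/a × 8.96 g/cm³ = 25.85 g·m⁻²·a⁻¹
carbon steel: T>10 °C ⇒ hinge -0.054·(21.8−10) = -0.6372
  sulphur-dioxide contribution → 23.63 μm/a
  chloride contribution → 33.32 μm/a
  ⇒ r_corr(carbon steel) = 56.95 μm/a
  mass loss = 56.95 μm/a × 7.85 g/cm³ = 447 g·m⁻²·a⁻¹
Ordering by g·m⁻²·a⁻¹: carbon steel (447) > copper (25.8) > zinc (18.3)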